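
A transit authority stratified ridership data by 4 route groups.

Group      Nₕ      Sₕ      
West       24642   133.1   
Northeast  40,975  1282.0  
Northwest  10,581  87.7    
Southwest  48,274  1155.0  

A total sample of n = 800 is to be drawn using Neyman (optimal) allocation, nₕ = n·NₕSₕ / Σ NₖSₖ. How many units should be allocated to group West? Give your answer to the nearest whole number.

Σ NₕSₕ = 24642·133.1 + 40975·1282.0 + 10581·87.7 + 48274·1155.0 = 112494223.9.
Share for West: 3279850.2/112494223.9 = 0.02916.
n_West = 800 × 0.02916 = 23.325... → 23.

23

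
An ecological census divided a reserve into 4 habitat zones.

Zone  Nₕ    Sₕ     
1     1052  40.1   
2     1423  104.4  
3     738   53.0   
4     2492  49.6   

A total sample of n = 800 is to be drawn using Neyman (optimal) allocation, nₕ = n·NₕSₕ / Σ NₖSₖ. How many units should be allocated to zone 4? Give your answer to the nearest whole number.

280

1: NₕSₕ = 1052·40.1 = 42185.2
2: NₕSₕ = 1423·104.4 = 148561.2
3: NₕSₕ = 738·53.0 = 39114
4: NₕSₕ = 2492·49.6 = 123603.2
Σ NₕSₕ = 353463.6.
n_4 = 800·123603.2/353463.6 = 279.753... → 280.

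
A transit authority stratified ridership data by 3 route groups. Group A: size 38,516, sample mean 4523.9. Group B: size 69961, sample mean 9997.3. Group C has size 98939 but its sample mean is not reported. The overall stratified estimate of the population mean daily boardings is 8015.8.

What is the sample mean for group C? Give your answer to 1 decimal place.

7974.0

Σ Nₕx̄ₕ = N·μ, so 98939·x̄_C = 207416·8015.8 − (38516·4523.9 + 69961·9997.3).
= 1662605172.8 − 873663637.7 = 788941535.1.
x̄_C = 788941535.1 / 98939 = 7974.020... → 7974.0.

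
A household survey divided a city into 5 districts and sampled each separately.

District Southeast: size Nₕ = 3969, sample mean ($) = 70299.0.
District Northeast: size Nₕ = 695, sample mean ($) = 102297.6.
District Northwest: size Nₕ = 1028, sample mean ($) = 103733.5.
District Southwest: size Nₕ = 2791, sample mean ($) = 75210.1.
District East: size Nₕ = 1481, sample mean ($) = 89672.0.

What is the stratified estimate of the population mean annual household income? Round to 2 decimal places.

N = 9964; weights Wₕ = Nₕ/N = (0.3983, 0.0698, 0.1032, 0.2801, 0.1486).
x̄_st = Σ Wₕ·x̄ₕ = 0.3983·70299.0 + 0.0698·102297.6 + 0.1032·103733.5 + 0.2801·75210.1 + 0.1486·89672.0 ≈ 80235.5703...
→ 80235.57.

80235.57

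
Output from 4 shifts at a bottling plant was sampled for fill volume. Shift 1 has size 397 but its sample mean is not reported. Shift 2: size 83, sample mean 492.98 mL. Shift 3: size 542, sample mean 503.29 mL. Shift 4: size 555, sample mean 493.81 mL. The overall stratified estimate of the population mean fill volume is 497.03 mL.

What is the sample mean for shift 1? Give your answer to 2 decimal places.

Σ Nₕx̄ₕ = N·μ, so 397·x̄_1 = 1577·497.03 − (83·492.98 + 542·503.29 + 555·493.81).
= 783816.31 − 587765.07 = 196051.24.
x̄_1 = 196051.24 / 397 = 493.8318... → 493.83.

493.83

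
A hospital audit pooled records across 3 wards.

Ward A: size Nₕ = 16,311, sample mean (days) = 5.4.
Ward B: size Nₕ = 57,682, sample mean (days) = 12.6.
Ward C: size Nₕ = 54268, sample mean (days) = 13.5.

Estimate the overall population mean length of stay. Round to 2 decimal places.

N = 128261; weights Wₕ = Nₕ/N = (0.1272, 0.4497, 0.4231).
x̄_st = Σ Wₕ·x̄ₕ = 0.1272·5.4 + 0.4497·12.6 + 0.4231·13.5 ≈ 12.0652...
→ 12.07.

12.07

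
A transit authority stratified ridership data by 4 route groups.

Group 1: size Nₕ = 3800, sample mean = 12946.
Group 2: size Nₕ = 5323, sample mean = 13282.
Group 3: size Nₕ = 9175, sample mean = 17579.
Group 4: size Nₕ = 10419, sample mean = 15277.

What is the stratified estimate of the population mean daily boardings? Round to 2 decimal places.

N = 3800 + 5323 + 9175 + 10419 = 28717.
Weight each subgroup mean by Nₕ/N and sum.
Σ Nₕx̄ₕ = 3800·12946 + 5323·13282 + 9175·17579 + 10419·15277 = 49194800 + 70700086 + 161287325 + 159171063 = 440353274.
Divide by N: 440353274 / 28717 = 15334.2367... → 15334.24.

15334.24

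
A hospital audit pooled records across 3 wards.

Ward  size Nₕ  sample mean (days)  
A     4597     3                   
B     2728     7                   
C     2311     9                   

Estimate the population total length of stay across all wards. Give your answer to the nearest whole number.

53686

A: 4597·3 = 13791
B: 2728·7 = 19096
C: 2311·9 = 20799
τ̂ = Σ Nₕx̄ₕ = 53686.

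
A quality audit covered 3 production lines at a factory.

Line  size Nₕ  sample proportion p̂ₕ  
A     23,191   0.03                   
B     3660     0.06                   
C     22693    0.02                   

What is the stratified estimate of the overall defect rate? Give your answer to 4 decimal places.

Wₕ = Nₕ/N with N = 49544: 0.4681, 0.0739, 0.4580.
p̂_st = 0.4681·0.03 + 0.0739·0.06 + 0.4580·0.02 ≈ 0.027636... → 0.0276.

0.0276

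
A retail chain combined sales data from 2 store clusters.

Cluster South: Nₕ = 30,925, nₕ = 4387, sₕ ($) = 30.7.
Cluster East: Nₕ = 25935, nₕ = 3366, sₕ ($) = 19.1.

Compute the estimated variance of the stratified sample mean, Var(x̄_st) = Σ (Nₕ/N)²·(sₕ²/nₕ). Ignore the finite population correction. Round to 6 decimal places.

0.086098

N = 56860; Wₕ = Nₕ/N.
cluster South: (30925/56860)²·30.7²/4387 = 0.063549893
cluster East: (25935/56860)²·19.1²/3366 = 0.022548176
Sum = 0.086098069 → 0.086098.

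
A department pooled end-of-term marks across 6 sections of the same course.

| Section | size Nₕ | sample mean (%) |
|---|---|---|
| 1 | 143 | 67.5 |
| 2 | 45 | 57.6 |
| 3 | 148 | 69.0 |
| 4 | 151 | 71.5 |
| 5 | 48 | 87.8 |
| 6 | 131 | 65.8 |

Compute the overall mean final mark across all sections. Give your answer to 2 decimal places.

69.20

N = 666; weights Wₕ = Nₕ/N = (0.2147, 0.0676, 0.2222, 0.2267, 0.0721, 0.1967).
x̄_st = Σ Wₕ·x̄ₕ = 0.2147·67.5 + 0.0676·57.6 + 0.2222·69.0 + 0.2267·71.5 + 0.0721·87.8 + 0.1967·65.8 ≈ 69.2
→ 69.20.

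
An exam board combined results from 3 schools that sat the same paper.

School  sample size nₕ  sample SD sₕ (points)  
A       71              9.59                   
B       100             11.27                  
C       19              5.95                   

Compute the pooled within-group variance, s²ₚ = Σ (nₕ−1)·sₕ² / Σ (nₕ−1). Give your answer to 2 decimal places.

105.08

A: (71−1)·9.59² = 70·91.9681 = 6437.767
B: (100−1)·11.27² = 99·127.0129 = 12574.2771
C: (19−1)·5.95² = 18·35.4025 = 637.245
Numerator = 19649.2891; denominator = Σ(nₕ−1) = 187.
s²ₚ = 19649.2891/187 = 105.0764... → 105.08.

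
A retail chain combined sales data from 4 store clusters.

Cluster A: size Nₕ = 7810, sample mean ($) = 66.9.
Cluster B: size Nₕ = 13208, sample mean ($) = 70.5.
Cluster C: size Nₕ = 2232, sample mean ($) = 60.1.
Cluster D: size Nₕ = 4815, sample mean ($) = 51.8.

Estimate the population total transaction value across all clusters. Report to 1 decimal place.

A: 7810·66.9 = 522489
B: 13208·70.5 = 931164
C: 2232·60.1 = 134143.2
D: 4815·51.8 = 249417
τ̂ = Σ Nₕx̄ₕ = 1837213.2.

1837213.2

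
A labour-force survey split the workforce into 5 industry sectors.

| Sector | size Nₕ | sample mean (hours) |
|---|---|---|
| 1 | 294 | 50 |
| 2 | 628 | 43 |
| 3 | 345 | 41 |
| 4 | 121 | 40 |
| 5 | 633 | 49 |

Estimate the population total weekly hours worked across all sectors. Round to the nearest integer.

91706

1: 294·50 = 14700
2: 628·43 = 27004
3: 345·41 = 14145
4: 121·40 = 4840
5: 633·49 = 31017
τ̂ = Σ Nₕx̄ₕ = 91706.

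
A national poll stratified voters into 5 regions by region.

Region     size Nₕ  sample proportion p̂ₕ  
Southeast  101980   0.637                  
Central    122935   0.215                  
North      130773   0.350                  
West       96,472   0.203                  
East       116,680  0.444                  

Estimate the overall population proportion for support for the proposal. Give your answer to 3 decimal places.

0.367

N = 101980 + 122935 + 130773 + 96472 + 116680 = 568840.
Overall proportion = Σ (Nₕ/N)·p̂ₕ.
Σ Nₕp̂ₕ = 64961.26 + 26431.025 + 45770.55 + 19583.816 + 51805.92 = 208552.571.
208552.571 / 568840 = 0.36663... → 0.367.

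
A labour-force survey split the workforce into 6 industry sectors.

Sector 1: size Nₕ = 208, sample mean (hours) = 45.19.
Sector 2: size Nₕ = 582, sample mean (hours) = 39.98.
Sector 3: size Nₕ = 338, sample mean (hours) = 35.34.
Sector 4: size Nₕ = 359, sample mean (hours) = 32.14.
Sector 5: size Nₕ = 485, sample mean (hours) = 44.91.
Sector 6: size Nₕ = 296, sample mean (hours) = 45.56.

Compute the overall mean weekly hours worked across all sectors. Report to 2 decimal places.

N = 2268; weights Wₕ = Nₕ/N = (0.0917, 0.2566, 0.1490, 0.1583, 0.2138, 0.1305).
x̄_st = Σ Wₕ·x̄ₕ = 0.0917·45.19 + 0.2566·39.98 + 0.1490·35.34 + 0.1583·32.14 + 0.2138·44.91 + 0.1305·45.56 ≈ 40.3078...
→ 40.31.

40.31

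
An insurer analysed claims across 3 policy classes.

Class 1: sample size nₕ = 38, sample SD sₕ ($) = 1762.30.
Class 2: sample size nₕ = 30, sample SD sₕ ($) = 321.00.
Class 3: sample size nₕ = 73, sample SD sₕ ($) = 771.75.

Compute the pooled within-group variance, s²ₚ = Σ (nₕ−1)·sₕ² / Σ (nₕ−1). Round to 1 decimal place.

1: (38−1)·1762.30² = 37·3105701.29 = 114910947.73
2: (30−1)·321.00² = 29·103041 = 2988189
3: (73−1)·771.75² = 72·595598.0625 = 42883060.5
Numerator = 160782197.23; denominator = Σ(nₕ−1) = 138.
s²ₚ = 160782197.23/138 = 1165088.386... → 1165088.4.

1165088.4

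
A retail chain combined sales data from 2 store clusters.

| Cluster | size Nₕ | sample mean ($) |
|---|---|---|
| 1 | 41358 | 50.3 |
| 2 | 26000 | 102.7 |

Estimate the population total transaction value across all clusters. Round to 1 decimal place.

1: 41358·50.3 = 2080307.4
2: 26000·102.7 = 2670200
τ̂ = Σ Nₕx̄ₕ = 4750507.4.

4750507.4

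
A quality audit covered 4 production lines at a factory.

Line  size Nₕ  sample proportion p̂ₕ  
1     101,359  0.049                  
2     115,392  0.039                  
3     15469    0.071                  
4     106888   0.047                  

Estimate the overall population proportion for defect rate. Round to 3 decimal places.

Wₕ = Nₕ/N with N = 339108: 0.2989, 0.3403, 0.0456, 0.3152.
p̂_st = 0.2989·0.049 + 0.3403·0.039 + 0.0456·0.071 + 0.3152·0.047 ≈ 0.04597... → 0.046.

0.046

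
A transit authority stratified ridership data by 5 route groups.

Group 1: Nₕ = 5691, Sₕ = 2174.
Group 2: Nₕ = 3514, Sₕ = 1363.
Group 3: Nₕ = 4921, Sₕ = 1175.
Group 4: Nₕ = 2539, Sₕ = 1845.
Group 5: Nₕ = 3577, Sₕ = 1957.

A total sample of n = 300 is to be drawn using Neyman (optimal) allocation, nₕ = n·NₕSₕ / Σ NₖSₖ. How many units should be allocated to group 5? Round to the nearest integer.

1: NₕSₕ = 5691·2174 = 12372234
2: NₕSₕ = 3514·1363 = 4789582
3: NₕSₕ = 4921·1175 = 5782175
4: NₕSₕ = 2539·1845 = 4684455
5: NₕSₕ = 3577·1957 = 7000189
Σ NₕSₕ = 34628635.
n_5 = 300·7000189/34628635 = 60.645... → 61.

61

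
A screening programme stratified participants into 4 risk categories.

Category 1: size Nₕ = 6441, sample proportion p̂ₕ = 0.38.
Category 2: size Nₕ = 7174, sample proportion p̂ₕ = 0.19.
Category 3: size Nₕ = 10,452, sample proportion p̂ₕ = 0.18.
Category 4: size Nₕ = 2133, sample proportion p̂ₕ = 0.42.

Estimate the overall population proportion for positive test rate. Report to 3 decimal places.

Wₕ = Nₕ/N with N = 26200: 0.2458, 0.2738, 0.3989, 0.0814.
p̂_st = 0.2458·0.38 + 0.2738·0.19 + 0.3989·0.18 + 0.0814·0.42 ≈ 0.25145... → 0.251.

0.251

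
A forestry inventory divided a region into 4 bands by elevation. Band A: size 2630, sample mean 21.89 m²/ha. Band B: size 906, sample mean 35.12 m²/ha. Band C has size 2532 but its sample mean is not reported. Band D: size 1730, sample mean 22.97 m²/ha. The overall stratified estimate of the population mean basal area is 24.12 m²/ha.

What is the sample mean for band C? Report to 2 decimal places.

Σ Nₕx̄ₕ = N·μ, so 2532·x̄_C = 7798·24.12 − (2630·21.89 + 906·35.12 + 1730·22.97).
= 188087.76 − 129127.52 = 58960.24.
x̄_C = 58960.24 / 2532 = 23.2860... → 23.29.

23.29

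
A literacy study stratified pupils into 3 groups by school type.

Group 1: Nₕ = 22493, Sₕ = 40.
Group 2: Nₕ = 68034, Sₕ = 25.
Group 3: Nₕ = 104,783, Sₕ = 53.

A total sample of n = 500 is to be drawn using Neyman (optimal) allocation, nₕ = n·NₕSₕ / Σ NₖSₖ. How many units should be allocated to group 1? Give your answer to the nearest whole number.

55

1: NₕSₕ = 22493·40 = 899720
2: NₕSₕ = 68034·25 = 1700850
3: NₕSₕ = 104783·53 = 5553499
Σ NₕSₕ = 8154069.
n_1 = 500·899720/8154069 = 55.170... → 55.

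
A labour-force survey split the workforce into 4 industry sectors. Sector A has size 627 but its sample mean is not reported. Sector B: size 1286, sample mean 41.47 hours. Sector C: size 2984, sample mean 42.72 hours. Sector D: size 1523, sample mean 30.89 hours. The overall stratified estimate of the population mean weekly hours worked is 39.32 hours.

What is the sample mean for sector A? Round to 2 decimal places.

39.21

N = 627 + 1286 + 2984 + 1523 = 6420.
Overall total = μ·N = 39.32·6420 = 252434.4.
Subtract the known strata: 1286·41.47 + 2984·42.72 + 1523·30.89 = 227852.37.
Remaining total for sector A: 252434.4 − 227852.37 = 24582.03.
Divide by its size: 24582.03 / 627 = 39.2058... → 39.21.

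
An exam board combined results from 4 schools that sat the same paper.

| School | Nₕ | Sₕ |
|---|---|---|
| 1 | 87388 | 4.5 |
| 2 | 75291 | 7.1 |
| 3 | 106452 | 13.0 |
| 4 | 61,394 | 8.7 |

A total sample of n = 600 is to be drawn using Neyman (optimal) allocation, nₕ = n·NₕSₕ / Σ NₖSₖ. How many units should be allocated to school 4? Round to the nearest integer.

113

Σ NₕSₕ = 87388·4.5 + 75291·7.1 + 106452·13.0 + 61394·8.7 = 2845815.9.
Share for 4: 534127.8/2845815.9 = 0.18769.
n_4 = 600 × 0.18769 = 112.613... → 113.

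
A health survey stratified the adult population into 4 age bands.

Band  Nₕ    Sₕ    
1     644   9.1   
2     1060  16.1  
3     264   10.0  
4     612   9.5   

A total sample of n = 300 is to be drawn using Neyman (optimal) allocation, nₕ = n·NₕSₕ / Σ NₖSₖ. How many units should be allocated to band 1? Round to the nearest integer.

56

Σ NₕSₕ = 644·9.1 + 1060·16.1 + 264·10.0 + 612·9.5 = 31380.4.
Share for 1: 5860.4/31380.4 = 0.18675.
n_1 = 300 × 0.18675 = 56.026... → 56.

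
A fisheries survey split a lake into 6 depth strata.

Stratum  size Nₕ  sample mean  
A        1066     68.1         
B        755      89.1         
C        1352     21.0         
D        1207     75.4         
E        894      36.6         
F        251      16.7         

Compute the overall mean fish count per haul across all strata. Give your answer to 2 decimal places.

53.61

N = 5525; weights Wₕ = Nₕ/N = (0.1929, 0.1367, 0.2447, 0.2185, 0.1618, 0.0454).
x̄_st = Σ Wₕ·x̄ₕ = 0.1929·68.1 + 0.1367·89.1 + 0.2447·21.0 + 0.2185·75.4 + 0.1618·36.6 + 0.0454·16.7 ≈ 53.6067...
→ 53.61.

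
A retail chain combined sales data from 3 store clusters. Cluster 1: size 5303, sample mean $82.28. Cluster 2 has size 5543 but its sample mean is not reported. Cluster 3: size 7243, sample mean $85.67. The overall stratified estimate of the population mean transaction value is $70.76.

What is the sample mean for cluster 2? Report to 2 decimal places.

N = 5303 + 5543 + 7243 = 18089.
Overall total = μ·N = 70.76·18089 = 1279977.64.
Subtract the known strata: 5303·82.28 + 7243·85.67 = 1056838.65.
Remaining total for cluster 2: 1279977.64 − 1056838.65 = 223138.99.
Divide by its size: 223138.99 / 5543 = 40.2560... → 40.26.

40.26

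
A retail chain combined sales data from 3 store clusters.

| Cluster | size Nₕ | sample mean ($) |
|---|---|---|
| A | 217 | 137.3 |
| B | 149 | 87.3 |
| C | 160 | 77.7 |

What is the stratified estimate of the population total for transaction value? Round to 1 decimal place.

55233.8

A: 217·137.3 = 29794.1
B: 149·87.3 = 13007.7
C: 160·77.7 = 12432
τ̂ = Σ Nₕx̄ₕ = 55233.8.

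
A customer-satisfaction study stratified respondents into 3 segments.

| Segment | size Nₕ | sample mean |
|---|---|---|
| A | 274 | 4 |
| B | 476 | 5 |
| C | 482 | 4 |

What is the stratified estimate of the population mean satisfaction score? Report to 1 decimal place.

4.4

N = 274 + 476 + 482 = 1232.
The stratified mean weights each stratum mean by its population share Nₕ/N.
Σ Nₕx̄ₕ = 274·4 + 476·5 + 482·4 = 1096 + 2380 + 1928 = 5404.
Divide by N: 5404 / 1232 = 4.386... → 4.4.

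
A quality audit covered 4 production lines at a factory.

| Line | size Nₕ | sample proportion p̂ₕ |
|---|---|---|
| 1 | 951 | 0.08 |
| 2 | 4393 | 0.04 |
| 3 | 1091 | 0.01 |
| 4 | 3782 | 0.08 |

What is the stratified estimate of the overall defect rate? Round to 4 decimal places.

N = 951 + 4393 + 1091 + 3782 = 10217.
Overall proportion = Σ (Nₕ/N)·p̂ₕ.
Σ Nₕp̂ₕ = 76.08 + 175.72 + 10.91 + 302.56 = 565.27.
565.27 / 10217 = 0.055326... → 0.0553.

0.0553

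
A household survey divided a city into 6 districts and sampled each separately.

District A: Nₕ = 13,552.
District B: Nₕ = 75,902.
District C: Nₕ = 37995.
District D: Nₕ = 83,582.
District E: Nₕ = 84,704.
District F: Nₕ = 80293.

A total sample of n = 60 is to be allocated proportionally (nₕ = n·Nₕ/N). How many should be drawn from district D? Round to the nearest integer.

N = 13552 + 75902 + 37995 + 83582 + 84704 + 80293 = 376028.
n_D = 60·83582/376028 = 13.337... → 13.

13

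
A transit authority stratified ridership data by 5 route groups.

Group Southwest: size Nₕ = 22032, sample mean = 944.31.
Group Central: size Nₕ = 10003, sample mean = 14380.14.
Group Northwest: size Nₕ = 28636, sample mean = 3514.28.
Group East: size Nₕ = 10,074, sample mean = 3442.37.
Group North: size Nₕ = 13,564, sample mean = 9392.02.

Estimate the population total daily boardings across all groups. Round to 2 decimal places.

Southwest: 22032·944.31 = 20805037.92
Central: 10003·14380.14 = 143844540.42
Northwest: 28636·3514.28 = 100634922.08
East: 10074·3442.37 = 34678435.38
North: 13564·9392.02 = 127393359.28
τ̂ = Σ Nₕx̄ₕ = 427356295.08.

427356295.08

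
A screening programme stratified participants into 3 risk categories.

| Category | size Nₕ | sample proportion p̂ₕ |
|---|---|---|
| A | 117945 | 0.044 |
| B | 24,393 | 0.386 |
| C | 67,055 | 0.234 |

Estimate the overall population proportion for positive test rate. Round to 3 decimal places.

0.145

N = 117945 + 24393 + 67055 = 209393.
Overall proportion = Σ (Nₕ/N)·p̂ₕ.
Σ Nₕp̂ₕ = 5189.58 + 9415.698 + 15690.87 = 30296.148.
30296.148 / 209393 = 0.14469... → 0.145.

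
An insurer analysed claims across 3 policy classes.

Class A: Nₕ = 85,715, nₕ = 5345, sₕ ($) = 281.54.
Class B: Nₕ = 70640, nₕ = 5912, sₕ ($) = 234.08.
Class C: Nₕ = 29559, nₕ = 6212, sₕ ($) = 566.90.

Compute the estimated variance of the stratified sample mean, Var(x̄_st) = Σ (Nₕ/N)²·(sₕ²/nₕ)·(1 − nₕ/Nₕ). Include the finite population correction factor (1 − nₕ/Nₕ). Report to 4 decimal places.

N = 185914; Wₕ = Nₕ/N.
class A: (85715/185914)²·281.54²/5345·(1 − 5345/85715) = 2.9556916
class B: (70640/185914)²·234.08²/5912·(1 − 5912/70640) = 1.2260633
class C: (29559/185914)²·566.90²/6212·(1 − 6212/29559) = 1.0329471
Sum = 5.2147020 → 5.2147.

5.2147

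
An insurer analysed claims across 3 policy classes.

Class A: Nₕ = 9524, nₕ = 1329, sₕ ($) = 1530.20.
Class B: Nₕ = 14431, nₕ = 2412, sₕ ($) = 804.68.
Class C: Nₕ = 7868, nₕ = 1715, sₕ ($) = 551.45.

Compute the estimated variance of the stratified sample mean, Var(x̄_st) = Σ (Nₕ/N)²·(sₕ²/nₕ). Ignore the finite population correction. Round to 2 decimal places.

N = 31823. Term for each stratum: Wₕ²sₕ²/nₕ.
Var(x̄_st) = 157.80761 + 55.20517 + 10.83913 = 223.85191 → 223.85.

223.85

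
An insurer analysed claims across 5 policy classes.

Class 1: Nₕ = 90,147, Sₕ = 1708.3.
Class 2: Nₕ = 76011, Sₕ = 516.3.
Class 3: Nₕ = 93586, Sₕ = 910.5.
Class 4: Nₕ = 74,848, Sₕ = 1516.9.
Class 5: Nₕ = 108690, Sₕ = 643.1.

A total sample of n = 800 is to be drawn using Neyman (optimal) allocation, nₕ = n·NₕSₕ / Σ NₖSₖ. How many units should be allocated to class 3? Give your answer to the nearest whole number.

1: NₕSₕ = 90147·1708.3 = 153998120.1
2: NₕSₕ = 76011·516.3 = 39244479.3
3: NₕSₕ = 93586·910.5 = 85210053
4: NₕSₕ = 74848·1516.9 = 113536931.2
5: NₕSₕ = 108690·643.1 = 69898539
Σ NₕSₕ = 461888122.6.
n_3 = 800·85210053/461888122.6 = 147.586... → 148.

148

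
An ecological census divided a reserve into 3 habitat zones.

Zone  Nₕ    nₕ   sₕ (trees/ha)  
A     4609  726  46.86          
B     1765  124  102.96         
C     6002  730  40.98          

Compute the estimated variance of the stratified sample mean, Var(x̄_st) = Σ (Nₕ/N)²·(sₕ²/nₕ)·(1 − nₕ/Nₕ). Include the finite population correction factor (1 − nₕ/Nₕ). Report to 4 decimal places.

2.4453

N = 12376; Wₕ = Nₕ/N.
zone A: (4609/12376)²·46.86²/726·(1 − 726/4609) = 0.3534121
zone B: (1765/12376)²·102.96²/124·(1 − 124/1765) = 1.6166205
zone C: (6002/12376)²·40.98²/730·(1 − 730/6002) = 0.4752606
Sum = 2.4452932 → 2.4453.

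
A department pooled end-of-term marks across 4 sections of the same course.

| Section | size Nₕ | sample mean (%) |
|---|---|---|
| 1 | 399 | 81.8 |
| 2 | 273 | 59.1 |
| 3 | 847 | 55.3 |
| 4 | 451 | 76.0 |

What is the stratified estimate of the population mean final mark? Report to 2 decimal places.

x̄_st = (Σ Nₕx̄ₕ) / (Σ Nₕ) = (399·81.8 + 273·59.1 + 847·55.3 + 451·76.0) / 1970
= 129887.6 / 1970 = 65.9328... → 65.93.

65.93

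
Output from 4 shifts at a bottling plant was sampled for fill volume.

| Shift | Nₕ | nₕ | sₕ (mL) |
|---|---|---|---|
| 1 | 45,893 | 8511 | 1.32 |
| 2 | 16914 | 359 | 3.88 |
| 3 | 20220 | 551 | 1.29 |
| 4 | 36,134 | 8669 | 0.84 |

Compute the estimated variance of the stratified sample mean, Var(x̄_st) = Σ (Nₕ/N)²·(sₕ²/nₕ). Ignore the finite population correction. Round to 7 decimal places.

0.0009697

N = 119161; Wₕ = Nₕ/N.
shift 1: (45893/119161)²·1.32²/8511 = 0.0000303663
shift 2: (16914/119161)²·3.88²/359 = 0.0008448768
shift 3: (20220/119161)²·1.29²/551 = 0.0000869605
shift 4: (36134/119161)²·0.84²/8669 = 0.0000074843
Sum = 0.0009696879 → 0.0009697.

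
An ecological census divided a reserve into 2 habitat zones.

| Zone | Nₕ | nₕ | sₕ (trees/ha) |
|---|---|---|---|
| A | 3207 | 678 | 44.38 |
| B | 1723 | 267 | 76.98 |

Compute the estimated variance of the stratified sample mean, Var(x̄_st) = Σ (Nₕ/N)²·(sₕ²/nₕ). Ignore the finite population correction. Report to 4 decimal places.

N = 4930. Term for each stratum: Wₕ²sₕ²/nₕ.
Var(x̄_st) = 1.2292748 + 2.7109485 = 3.9402233 → 3.9402.

3.9402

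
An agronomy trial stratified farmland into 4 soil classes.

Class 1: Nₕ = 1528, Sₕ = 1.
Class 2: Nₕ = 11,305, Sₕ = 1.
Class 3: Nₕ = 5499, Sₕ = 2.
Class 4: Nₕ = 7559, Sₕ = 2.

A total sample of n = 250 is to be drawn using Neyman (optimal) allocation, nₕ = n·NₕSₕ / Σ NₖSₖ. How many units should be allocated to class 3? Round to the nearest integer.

Σ NₕSₕ = 1528·1 + 11305·1 + 5499·2 + 7559·2 = 38949.
Share for 3: 10998/38949 = 0.28237.
n_3 = 250 × 0.28237 = 70.592... → 71.

71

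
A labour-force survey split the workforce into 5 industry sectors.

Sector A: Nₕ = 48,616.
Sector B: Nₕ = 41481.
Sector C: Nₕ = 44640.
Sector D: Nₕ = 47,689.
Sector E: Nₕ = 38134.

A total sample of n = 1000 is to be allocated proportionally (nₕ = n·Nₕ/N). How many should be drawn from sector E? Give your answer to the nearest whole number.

173

Share of sector E = 38134/220560 = 0.17290.
Allocate 1000 × 0.17290 = 172.896... → 173.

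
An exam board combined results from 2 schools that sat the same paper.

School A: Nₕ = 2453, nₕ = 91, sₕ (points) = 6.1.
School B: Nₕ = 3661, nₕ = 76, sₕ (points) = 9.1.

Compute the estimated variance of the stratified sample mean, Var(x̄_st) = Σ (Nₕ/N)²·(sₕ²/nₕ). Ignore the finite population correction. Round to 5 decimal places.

0.45650

N = 6114. Term for each stratum: Wₕ²sₕ²/nₕ.
Var(x̄_st) = 0.06582070 + 0.39067694 = 0.45649764 → 0.45650.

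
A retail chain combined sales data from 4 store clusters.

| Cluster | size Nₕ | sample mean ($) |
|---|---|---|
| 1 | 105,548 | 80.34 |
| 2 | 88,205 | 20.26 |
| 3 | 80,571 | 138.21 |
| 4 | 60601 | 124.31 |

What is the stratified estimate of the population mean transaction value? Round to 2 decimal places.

N = 105548 + 88205 + 80571 + 60601 = 334925.
The stratified mean weights each stratum mean by its population share Nₕ/N.
Σ Nₕx̄ₕ = 105548·80.34 + 88205·20.26 + 80571·138.21 + 60601·124.31 = 8479726.32 + 1787033.3 + 11135717.91 + 7533310.31 = 28935787.84.
Divide by N: 28935787.84 / 334925 = 86.3948... → 86.39.

86.39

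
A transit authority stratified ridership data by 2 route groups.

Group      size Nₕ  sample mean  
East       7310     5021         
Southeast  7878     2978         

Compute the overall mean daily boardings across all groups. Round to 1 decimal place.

3961.3

N = 15188; weights Wₕ = Nₕ/N = (0.4813, 0.5187).
x̄_st = Σ Wₕ·x̄ₕ = 0.4813·5021 + 0.5187·2978 ≈ 3961.298...
→ 3961.3.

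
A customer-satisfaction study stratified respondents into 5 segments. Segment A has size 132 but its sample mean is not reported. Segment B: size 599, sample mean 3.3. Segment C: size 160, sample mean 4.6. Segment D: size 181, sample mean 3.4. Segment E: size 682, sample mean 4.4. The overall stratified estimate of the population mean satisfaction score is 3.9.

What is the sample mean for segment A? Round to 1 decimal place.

3.9

N = 132 + 599 + 160 + 181 + 682 = 1754.
Overall total = μ·N = 3.9·1754 = 6840.6.
Subtract the known strata: 599·3.3 + 160·4.6 + 181·3.4 + 682·4.4 = 6328.9.
Remaining total for segment A: 6840.6 − 6328.9 = 511.7.
Divide by its size: 511.7 / 132 = 3.877... → 3.9.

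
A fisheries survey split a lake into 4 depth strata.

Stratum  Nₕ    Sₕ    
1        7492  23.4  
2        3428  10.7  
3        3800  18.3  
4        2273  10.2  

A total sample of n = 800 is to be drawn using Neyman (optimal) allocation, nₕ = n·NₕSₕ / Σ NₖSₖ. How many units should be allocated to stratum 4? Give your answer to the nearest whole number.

61

1: NₕSₕ = 7492·23.4 = 175312.8
2: NₕSₕ = 3428·10.7 = 36679.6
3: NₕSₕ = 3800·18.3 = 69540
4: NₕSₕ = 2273·10.2 = 23184.6
Σ NₕSₕ = 304717.
n_4 = 800·23184.6/304717 = 60.869... → 61.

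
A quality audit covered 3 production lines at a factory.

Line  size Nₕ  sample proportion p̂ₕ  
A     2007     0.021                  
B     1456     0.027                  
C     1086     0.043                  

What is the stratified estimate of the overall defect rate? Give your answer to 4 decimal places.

Wₕ = Nₕ/N with N = 4549: 0.4412, 0.3201, 0.2387.
p̂_st = 0.4412·0.021 + 0.3201·0.027 + 0.2387·0.043 ≈ 0.028173... → 0.0282.

0.0282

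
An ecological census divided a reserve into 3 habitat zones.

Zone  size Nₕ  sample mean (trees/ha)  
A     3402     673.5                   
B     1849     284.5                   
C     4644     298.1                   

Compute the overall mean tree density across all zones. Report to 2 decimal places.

N = 3402 + 1849 + 4644 = 9895.
Weight each subgroup mean by Nₕ/N and sum.
Σ Nₕx̄ₕ = 3402·673.5 + 1849·284.5 + 4644·298.1 = 2291247 + 526040.5 + 1384376.4 = 4201663.9.
Divide by N: 4201663.9 / 9895 = 424.6250... → 424.62.

424.62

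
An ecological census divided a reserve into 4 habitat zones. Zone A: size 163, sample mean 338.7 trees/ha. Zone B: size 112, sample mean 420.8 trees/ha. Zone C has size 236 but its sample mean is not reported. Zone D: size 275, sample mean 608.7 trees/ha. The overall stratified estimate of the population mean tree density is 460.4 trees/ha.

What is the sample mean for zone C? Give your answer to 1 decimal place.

390.4

Σ Nₕx̄ₕ = N·μ, so 236·x̄_C = 786·460.4 − (163·338.7 + 112·420.8 + 275·608.7).
= 361874.4 − 269730.2 = 92144.2.
x̄_C = 92144.2 / 236 = 390.442... → 390.4.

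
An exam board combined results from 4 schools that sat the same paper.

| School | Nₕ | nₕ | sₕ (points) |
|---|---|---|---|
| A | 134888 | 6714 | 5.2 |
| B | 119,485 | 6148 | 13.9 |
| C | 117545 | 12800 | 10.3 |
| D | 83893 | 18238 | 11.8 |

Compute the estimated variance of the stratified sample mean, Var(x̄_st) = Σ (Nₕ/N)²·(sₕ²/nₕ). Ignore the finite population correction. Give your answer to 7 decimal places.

0.0033220

N = 455811; Wₕ = Nₕ/N.
school A: (134888/455811)²·5.2²/6714 = 0.0003526975
school B: (119485/455811)²·13.9²/6148 = 0.0021594985
school C: (117545/455811)²·10.3²/12800 = 0.0005511924
school D: (83893/455811)²·11.8²/18238 = 0.0002586239
Sum = 0.0033220123 → 0.0033220.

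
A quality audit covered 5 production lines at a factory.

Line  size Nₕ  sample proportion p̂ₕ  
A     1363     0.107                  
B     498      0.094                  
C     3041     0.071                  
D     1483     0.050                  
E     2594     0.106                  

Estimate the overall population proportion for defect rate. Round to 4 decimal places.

0.0844

N = 1363 + 498 + 3041 + 1483 + 2594 = 8979.
Overall proportion = Σ (Nₕ/N)·p̂ₕ.
Σ Nₕp̂ₕ = 145.841 + 46.812 + 215.911 + 74.15 + 274.964 = 757.678.
757.678 / 8979 = 0.084383... → 0.0844.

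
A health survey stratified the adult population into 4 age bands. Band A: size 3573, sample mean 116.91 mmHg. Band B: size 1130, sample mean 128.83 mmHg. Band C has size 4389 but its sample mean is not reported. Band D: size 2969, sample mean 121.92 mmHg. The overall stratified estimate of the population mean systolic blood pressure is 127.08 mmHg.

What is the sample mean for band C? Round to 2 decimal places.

138.40

N = 3573 + 1130 + 4389 + 2969 = 12061.
Overall total = μ·N = 127.08·12061 = 1532711.88.
Subtract the known strata: 3573·116.91 + 1130·128.83 + 2969·121.92 = 925277.81.
Remaining total for band C: 1532711.88 − 925277.81 = 607434.07.
Divide by its size: 607434.07 / 4389 = 138.3992... → 138.40.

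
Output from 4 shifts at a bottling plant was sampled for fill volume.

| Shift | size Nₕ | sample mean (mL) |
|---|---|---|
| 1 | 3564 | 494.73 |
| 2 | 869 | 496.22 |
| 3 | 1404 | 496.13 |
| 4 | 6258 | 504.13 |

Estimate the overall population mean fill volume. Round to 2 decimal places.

N = 12095; weights Wₕ = Nₕ/N = (0.2947, 0.0718, 0.1161, 0.5174).
x̄_st = Σ Wₕ·x̄ₕ = 0.2947·494.73 + 0.0718·496.22 + 0.1161·496.13 + 0.5174·504.13 ≈ 499.8632...
→ 499.86.

499.86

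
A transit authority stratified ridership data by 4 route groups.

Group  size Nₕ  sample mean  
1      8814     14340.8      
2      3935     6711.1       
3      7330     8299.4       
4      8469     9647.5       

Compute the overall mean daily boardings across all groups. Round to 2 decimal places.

10345.64

x̄_st = (Σ Nₕx̄ₕ) / (Σ Nₕ) = (8814·14340.8 + 3935·6711.1 + 7330·8299.4 + 8469·9647.5) / 28548
= 295347269.2 / 28548 = 10345.6378... → 10345.64.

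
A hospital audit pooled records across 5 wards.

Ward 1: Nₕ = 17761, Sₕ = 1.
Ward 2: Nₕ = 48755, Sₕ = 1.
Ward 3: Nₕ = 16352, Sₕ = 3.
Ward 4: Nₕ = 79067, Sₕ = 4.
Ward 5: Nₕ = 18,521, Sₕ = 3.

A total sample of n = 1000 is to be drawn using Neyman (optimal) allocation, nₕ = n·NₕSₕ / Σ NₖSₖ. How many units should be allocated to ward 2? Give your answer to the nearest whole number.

Σ NₕSₕ = 17761·1 + 48755·1 + 16352·3 + 79067·4 + 18521·3 = 487403.
Share for 2: 48755/487403 = 0.10003.
n_2 = 1000 × 0.10003 = 100.030... → 100.

100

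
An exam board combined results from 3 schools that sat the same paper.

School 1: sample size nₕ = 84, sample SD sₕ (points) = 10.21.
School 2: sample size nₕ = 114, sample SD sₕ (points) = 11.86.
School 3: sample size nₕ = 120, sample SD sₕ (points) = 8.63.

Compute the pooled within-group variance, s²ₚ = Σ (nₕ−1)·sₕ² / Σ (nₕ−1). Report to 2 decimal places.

106.06

1: (84−1)·10.21² = 83·104.2441 = 8652.2603
2: (114−1)·11.86² = 113·140.6596 = 15894.5348
3: (120−1)·8.63² = 119·74.4769 = 8862.7511
Numerator = 33409.5462; denominator = Σ(nₕ−1) = 315.
s²ₚ = 33409.5462/315 = 106.0621... → 106.06.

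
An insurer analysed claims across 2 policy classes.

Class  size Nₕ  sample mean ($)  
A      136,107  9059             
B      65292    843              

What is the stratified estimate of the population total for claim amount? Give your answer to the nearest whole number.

A: 136107·9059 = 1232993313
B: 65292·843 = 55041156
τ̂ = Σ Nₕx̄ₕ = 1288034469.

1288034469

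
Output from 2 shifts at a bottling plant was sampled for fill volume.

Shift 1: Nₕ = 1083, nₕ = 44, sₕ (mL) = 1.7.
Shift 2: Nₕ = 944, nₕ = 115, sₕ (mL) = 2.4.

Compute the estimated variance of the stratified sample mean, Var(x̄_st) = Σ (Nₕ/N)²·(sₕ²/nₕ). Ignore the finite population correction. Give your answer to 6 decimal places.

N = 2027. Term for each stratum: Wₕ²sₕ²/nₕ.
Var(x̄_st) = 0.018749711 + 0.010863284 = 0.029612995 → 0.029613.

0.029613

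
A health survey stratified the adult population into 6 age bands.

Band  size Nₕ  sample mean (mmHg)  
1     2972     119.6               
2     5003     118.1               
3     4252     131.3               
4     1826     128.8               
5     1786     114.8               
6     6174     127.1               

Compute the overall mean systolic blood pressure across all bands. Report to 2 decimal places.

N = 2972 + 5003 + 4252 + 1826 + 1786 + 6174 = 22013.
Overall mean = Σ (Nₕ/N)·x̄ₕ — weight by population share, not a simple average.
Σ Nₕx̄ₕ = 2972·119.6 + 5003·118.1 + 4252·131.3 + 1826·128.8 + 1786·114.8 + 6174·127.1 = 355451.2 + 590854.3 + 558287.6 + 235188.8 + 205032.8 + 784715.4 = 2729530.1.
Divide by N: 2729530.1 / 22013 = 123.9963... → 124.00.

124.00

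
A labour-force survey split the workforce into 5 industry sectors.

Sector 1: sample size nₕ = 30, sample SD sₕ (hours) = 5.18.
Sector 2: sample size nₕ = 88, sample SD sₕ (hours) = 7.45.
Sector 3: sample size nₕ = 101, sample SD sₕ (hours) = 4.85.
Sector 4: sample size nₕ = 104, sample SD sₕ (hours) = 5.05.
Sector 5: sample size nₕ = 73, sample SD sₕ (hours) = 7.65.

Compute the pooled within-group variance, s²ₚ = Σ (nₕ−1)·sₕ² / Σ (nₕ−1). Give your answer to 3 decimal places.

37.850

1: (30−1)·5.18² = 29·26.8324 = 778.1396
2: (88−1)·7.45² = 87·55.5025 = 4828.7175
3: (101−1)·4.85² = 100·23.5225 = 2352.25
4: (104−1)·5.05² = 103·25.5025 = 2626.7575
5: (73−1)·7.65² = 72·58.5225 = 4213.62
Numerator = 14799.4846; denominator = Σ(nₕ−1) = 391.
s²ₚ = 14799.4846/391 = 37.85034... → 37.850.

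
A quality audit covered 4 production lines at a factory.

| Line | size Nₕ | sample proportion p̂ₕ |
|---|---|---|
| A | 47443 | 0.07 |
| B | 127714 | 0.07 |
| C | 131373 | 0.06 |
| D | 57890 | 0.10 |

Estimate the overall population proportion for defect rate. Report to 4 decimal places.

N = 47443 + 127714 + 131373 + 57890 = 364420.
Overall proportion = Σ (Nₕ/N)·p̂ₕ.
Σ Nₕp̂ₕ = 3321.01 + 8939.98 + 7882.38 + 5789 = 25932.37.
25932.37 / 364420 = 0.071161... → 0.0712.

0.0712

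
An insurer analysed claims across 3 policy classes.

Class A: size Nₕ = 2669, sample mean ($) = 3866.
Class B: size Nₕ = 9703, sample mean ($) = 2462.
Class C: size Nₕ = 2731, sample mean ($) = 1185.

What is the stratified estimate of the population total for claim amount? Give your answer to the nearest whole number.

Population total = Σ Nₕ·x̄ₕ (each stratum's size times its mean).
2669·3866 + 9703·2462 + 2731·1185 = 10318354 + 23888786 + 3236235 = 37443375.

37443375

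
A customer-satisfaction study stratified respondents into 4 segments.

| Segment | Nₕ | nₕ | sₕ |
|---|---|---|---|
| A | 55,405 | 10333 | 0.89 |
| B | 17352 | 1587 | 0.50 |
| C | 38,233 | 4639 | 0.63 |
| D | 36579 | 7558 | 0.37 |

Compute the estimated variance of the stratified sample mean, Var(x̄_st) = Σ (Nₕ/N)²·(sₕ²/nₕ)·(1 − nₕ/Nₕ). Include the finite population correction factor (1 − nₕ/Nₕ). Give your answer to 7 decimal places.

N = 147569; Wₕ = Nₕ/N.
segment A: (55405/147569)²·0.89²/10333·(1 − 10333/55405) = 0.0000087906
segment B: (17352/147569)²·0.50²/1587·(1 − 1587/17352) = 0.0000019789
segment C: (38233/147569)²·0.63²/4639·(1 − 4639/38233) = 0.0000050462
segment D: (36579/147569)²·0.37²/7558·(1 − 7558/36579) = 0.0000008830
Sum = 0.0000166987 → 0.0000167.

0.0000167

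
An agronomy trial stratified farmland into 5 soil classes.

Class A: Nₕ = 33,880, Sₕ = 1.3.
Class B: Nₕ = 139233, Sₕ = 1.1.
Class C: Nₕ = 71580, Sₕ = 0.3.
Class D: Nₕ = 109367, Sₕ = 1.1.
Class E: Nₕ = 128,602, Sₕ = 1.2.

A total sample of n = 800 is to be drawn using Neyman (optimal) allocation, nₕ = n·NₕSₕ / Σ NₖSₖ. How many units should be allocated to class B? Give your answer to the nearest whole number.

Σ NₕSₕ = 33880·1.3 + 139233·1.1 + 71580·0.3 + 109367·1.1 + 128602·1.2 = 493300.4.
Share for B: 153156.3/493300.4 = 0.31047.
n_B = 800 × 0.31047 = 248.378... → 248.

248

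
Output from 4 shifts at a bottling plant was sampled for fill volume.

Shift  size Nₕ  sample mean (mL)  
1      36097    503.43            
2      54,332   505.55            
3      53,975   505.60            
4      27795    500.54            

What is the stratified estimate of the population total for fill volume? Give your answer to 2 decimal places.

86842124.61

1: 36097·503.43 = 18172312.71
2: 54332·505.55 = 27467542.6
3: 53975·505.60 = 27289760
4: 27795·500.54 = 13912509.3
τ̂ = Σ Nₕx̄ₕ = 86842124.61.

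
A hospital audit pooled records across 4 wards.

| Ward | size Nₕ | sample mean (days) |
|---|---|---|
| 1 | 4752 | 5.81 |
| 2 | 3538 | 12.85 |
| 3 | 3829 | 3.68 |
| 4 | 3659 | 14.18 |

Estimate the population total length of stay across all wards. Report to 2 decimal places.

1: 4752·5.81 = 27609.12
2: 3538·12.85 = 45463.3
3: 3829·3.68 = 14090.72
4: 3659·14.18 = 51884.62
τ̂ = Σ Nₕx̄ₕ = 139047.76.

139047.76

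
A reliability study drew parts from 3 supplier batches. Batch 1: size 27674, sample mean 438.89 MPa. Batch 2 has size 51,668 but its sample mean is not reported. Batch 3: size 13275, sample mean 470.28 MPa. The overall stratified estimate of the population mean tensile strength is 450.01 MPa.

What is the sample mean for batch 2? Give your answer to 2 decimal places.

450.76

Σ Nₕx̄ₕ = N·μ, so 51668·x̄_2 = 92617·450.01 − (27674·438.89 + 13275·470.28).
= 41678576.17 − 18388808.86 = 23289767.31.
x̄_2 = 23289767.31 / 51668 = 450.7581... → 450.76.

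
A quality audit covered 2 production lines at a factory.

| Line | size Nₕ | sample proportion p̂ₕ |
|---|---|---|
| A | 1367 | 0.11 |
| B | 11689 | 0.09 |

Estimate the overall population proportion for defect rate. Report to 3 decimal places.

0.092

Wₕ = Nₕ/N with N = 13056: 0.1047, 0.8953.
p̂_st = 0.1047·0.11 + 0.8953·0.09 ≈ 0.09209... → 0.092.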